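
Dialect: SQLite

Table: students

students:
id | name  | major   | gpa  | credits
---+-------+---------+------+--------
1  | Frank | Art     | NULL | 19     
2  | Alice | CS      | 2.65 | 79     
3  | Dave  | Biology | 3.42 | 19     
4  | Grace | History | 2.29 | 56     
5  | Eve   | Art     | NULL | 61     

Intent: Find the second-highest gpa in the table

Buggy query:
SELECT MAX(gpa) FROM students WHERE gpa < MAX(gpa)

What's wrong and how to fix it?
Bug: The inner MAX is an aggregate inside WHERE, which is not allowed

Fix: Put the inner MAX in a scalar subquery

Corrected query:
SELECT MAX(gpa) FROM students WHERE gpa < (SELECT MAX(gpa) FROM students)

Result:
MAX(gpa)
--------
2.65    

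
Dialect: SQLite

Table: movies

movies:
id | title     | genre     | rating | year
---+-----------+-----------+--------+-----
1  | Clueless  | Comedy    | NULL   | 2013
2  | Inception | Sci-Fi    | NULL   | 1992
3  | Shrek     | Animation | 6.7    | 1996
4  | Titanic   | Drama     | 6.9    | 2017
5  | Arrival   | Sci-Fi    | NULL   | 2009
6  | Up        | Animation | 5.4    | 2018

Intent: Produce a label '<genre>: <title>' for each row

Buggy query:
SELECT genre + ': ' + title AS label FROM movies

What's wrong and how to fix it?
Bug: SQLite uses || for string concatenation; + coerces text to numbers (yielding 0)

Fix: Use the || operator for string concatenation

Corrected query:
SELECT genre || ': ' || title AS label FROM movies

Result:
label            
-----------------
Comedy: Clueless 
Sci-Fi: Inception
Animation: Shrek 
Drama: Titanic   
Sci-Fi: Arrival  
Animation: Up    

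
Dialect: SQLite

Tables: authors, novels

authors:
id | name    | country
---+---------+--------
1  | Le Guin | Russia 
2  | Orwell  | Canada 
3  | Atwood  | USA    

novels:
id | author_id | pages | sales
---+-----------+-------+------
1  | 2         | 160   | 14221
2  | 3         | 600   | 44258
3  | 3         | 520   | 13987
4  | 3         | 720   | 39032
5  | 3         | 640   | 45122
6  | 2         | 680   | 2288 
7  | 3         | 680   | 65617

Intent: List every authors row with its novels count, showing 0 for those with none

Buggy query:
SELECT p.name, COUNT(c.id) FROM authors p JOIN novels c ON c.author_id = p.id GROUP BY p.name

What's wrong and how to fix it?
Bug: An inner join excludes parents with zero children

Fix: Use LEFT JOIN so parents without children still appear (COUNT(c.id) gives 0)

Corrected query:
SELECT p.name, COUNT(c.id) FROM authors p LEFT JOIN novels c ON c.author_id = p.id GROUP BY p.name

Result:
name    | COUNT(c.id)
--------+------------
Atwood  | 5          
Le Guin | 0          
Orwell  | 2          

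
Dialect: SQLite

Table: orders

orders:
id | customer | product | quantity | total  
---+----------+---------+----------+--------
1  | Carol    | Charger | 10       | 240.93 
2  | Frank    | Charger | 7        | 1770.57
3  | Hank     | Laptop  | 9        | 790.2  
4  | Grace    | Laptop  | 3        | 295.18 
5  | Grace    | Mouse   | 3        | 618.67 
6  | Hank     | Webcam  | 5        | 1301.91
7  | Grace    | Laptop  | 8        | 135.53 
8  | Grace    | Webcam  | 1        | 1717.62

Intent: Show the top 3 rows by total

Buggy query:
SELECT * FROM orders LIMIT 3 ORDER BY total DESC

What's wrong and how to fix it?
Bug: LIMIT must come after ORDER BY

Fix: Sort with ORDER BY, then apply LIMIT

Corrected query:
SELECT * FROM orders ORDER BY total DESC LIMIT 3

Result:
id | customer | product | quantity | total  
---+----------+---------+----------+--------
2  | Frank    | Charger | 7        | 1770.57
8  | Grace    | Webcam  | 1        | 1717.62
6  | Hank     | Webcam  | 5        | 1301.91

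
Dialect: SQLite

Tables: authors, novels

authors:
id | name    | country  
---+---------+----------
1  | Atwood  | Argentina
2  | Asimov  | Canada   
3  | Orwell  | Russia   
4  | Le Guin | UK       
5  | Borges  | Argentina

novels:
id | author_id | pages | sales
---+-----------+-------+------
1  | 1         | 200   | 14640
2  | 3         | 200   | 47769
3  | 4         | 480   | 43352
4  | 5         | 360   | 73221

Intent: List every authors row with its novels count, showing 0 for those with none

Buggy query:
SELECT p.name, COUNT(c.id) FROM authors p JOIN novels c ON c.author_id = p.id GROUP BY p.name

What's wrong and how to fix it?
Bug: INNER JOIN drops authors rows that have no matching novels rows

Fix: Switch to LEFT JOIN to retain unmatched parent rows

Corrected query:
SELECT p.name, COUNT(c.id) FROM authors p LEFT JOIN novels c ON c.author_id = p.id GROUP BY p.name

Result:
name    | COUNT(c.id)
--------+------------
Asimov  | 0          
Atwood  | 1          
Borges  | 1          
Le Guin | 1          
Orwell  | 1          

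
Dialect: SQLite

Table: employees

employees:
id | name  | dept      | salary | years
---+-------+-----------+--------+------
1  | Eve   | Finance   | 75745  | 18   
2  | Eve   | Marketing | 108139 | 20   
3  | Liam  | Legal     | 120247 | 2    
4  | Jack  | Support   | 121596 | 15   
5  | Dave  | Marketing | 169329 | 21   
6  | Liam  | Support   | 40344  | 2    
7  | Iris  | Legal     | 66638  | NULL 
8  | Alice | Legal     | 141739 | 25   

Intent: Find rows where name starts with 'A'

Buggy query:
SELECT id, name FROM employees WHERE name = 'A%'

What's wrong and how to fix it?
Bug: '=' compares the literal string including the % character; pattern matching needs LIKE

Fix: Replace '=' with LIKE so 'A%' is treated as a pattern

Corrected query:
SELECT id, name FROM employees WHERE name LIKE 'A%'

Result:
id | name 
---+------
8  | Alice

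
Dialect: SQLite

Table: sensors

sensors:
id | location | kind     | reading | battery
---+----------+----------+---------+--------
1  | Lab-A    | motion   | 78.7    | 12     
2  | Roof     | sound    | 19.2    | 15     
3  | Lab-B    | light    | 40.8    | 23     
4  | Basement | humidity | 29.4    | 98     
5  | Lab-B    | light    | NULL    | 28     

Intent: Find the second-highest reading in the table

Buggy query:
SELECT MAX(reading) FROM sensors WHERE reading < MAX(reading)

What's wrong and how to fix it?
Bug: MAX(reading) on the right of the comparison is an aggregate-in-WHERE error

Fix: Put the inner MAX in a scalar subquery

Corrected query:
SELECT MAX(reading) FROM sensors WHERE reading < (SELECT MAX(reading) FROM sensors)

Result:
MAX(reading)
------------
40.8        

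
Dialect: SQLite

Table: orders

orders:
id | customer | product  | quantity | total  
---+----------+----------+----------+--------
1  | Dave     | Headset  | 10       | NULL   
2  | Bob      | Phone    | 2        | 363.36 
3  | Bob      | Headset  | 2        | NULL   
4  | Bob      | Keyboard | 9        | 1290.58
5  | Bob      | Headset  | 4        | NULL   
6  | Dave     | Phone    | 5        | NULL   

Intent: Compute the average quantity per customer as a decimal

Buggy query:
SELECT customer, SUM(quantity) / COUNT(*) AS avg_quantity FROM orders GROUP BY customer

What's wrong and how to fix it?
Bug: SUM(quantity) and COUNT(*) are both integers; the division truncates the fractional part

Fix: Cast one side to REAL so the division keeps the fractional part

Corrected query:
SELECT customer, SUM(quantity) * 1.0 / COUNT(*) AS avg_quantity FROM orders GROUP BY customer

Result:
customer | avg_quantity
---------+-------------
Bob      | 4.25        
Dave     | 7.5         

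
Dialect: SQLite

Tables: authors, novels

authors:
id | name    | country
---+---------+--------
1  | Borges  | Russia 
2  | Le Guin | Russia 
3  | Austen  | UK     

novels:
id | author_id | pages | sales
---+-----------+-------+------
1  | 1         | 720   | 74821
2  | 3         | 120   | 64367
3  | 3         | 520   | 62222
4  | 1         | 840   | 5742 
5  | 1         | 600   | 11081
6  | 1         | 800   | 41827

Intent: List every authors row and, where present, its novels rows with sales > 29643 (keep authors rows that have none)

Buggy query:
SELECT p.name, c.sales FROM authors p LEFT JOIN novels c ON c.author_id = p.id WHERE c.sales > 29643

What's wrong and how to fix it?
Bug: Filtering c.sales in WHERE discards the NULL rows produced by LEFT JOIN, turning it into an inner join

Fix: Put 'c.sales > 29643' in the JOIN's ON clause instead of WHERE

Corrected query:
SELECT p.name, c.sales FROM authors p LEFT JOIN novels c ON c.author_id = p.id AND c.sales > 29643

Result:
name    | sales
--------+------
Borges  | 41827
Borges  | 74821
Le Guin | NULL 
Austen  | 62222
Austen  | 64367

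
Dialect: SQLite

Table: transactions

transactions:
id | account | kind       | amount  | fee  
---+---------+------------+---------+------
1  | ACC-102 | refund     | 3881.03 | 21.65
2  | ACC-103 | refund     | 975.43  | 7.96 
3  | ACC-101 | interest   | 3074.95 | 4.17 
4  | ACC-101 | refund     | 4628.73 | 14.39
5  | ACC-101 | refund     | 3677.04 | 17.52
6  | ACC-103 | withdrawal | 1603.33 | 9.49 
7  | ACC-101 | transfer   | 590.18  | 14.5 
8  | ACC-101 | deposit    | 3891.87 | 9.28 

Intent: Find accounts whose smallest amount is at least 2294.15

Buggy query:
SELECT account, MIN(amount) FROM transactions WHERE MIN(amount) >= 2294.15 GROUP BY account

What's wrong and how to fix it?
Bug: Aggregates like MIN are computed per group after WHERE runs

Fix: Use HAVING for the per-group MIN condition

Corrected query:
SELECT account, MIN(amount) FROM transactions GROUP BY account HAVING MIN(amount) >= 2294.15

Result:
account | MIN(amount)
--------+------------
ACC-102 | 3881.03    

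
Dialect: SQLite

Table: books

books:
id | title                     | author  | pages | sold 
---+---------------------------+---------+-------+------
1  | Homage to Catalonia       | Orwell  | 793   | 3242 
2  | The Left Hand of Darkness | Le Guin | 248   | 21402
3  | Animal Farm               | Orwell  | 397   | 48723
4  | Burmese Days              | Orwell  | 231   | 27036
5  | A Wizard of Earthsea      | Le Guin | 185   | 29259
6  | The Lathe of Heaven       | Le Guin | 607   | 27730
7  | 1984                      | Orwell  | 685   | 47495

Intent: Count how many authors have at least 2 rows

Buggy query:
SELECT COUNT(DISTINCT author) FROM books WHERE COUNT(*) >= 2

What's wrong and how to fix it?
Bug: COUNT(*) cannot appear in WHERE; the per-group count doesn't exist yet

Fix: Group first with HAVING COUNT(*) >= 2, then COUNT the resulting groups

Corrected query:
SELECT COUNT(*) FROM (SELECT author FROM books GROUP BY author HAVING COUNT(*) >= 2)

Result:
COUNT(*)
--------
2       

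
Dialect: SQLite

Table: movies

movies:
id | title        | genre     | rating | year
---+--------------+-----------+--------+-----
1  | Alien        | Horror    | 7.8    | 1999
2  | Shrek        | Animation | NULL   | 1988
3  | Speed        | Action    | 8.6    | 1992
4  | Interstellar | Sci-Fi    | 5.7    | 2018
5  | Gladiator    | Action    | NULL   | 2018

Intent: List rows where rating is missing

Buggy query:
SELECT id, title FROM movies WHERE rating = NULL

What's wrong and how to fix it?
Bug: Comparing to NULL with '=' never matches; NULL = NULL is unknown, not true

Fix: Replace '= NULL' with 'IS NULL'

Corrected query:
SELECT id, title FROM movies WHERE rating IS NULL

Result:
id | title    
---+----------
2  | Shrek    
5  | Gladiator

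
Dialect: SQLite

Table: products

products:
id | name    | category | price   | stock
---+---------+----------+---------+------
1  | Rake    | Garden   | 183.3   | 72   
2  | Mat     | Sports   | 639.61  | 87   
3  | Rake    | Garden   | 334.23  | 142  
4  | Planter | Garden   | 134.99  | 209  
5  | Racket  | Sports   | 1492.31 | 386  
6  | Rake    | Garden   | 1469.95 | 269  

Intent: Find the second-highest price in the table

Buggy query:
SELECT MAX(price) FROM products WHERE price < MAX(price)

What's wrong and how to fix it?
Bug: MAX(price) on the right of the comparison is an aggregate-in-WHERE error

Fix: Put the inner MAX in a scalar subquery

Corrected query:
SELECT MAX(price) FROM products WHERE price < (SELECT MAX(price) FROM products)

Result:
MAX(price)
----------
1469.95   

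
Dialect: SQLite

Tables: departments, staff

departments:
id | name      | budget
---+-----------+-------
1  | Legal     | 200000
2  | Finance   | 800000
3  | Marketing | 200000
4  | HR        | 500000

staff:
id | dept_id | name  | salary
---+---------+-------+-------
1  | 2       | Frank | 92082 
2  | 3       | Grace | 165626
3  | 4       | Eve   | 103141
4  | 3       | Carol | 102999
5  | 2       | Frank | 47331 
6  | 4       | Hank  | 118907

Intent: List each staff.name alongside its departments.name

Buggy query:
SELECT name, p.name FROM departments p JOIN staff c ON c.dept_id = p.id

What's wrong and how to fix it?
Bug: 'name' exists in both joined tables, so the database can't tell which one is meant

Fix: Qualify the column with its table alias (c.name)

Corrected query:
SELECT c.name, p.name FROM departments p JOIN staff c ON c.dept_id = p.id

Result:
name  | name     
------+----------
Frank | Finance  
Grace | Marketing
Eve   | HR       
Carol | Marketing
Frank | Finance  
Hank  | HR       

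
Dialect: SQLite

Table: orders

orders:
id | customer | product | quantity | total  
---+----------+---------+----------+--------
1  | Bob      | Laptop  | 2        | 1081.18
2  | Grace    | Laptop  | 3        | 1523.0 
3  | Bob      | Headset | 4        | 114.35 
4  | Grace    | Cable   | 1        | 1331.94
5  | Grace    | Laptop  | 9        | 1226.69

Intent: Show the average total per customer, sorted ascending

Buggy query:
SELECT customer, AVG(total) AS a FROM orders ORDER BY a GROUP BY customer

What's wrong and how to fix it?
Bug: ORDER BY appears before GROUP BY; SQL clause order requires GROUP BY first

Fix: Reorder: SELECT … FROM … GROUP BY … ORDER BY …

Corrected query:
SELECT customer, AVG(total) AS a FROM orders GROUP BY customer ORDER BY a

Result:
customer | a          
---------+------------
Bob      | 597.765    
Grace    | 1360.543333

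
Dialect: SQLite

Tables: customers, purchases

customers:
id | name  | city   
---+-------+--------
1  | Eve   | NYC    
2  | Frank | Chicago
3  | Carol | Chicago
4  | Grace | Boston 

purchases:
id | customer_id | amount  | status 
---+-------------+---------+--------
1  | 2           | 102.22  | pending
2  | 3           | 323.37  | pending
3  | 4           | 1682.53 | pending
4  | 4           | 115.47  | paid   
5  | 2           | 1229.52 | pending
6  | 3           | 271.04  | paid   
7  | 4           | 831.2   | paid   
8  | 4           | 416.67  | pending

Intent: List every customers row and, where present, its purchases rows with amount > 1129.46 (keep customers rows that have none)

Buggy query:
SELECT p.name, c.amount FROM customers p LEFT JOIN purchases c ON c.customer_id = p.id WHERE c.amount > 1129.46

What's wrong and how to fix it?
Bug: Filtering c.amount in WHERE discards the NULL rows produced by LEFT JOIN, turning it into an inner join

Fix: Put 'c.amount > 1129.46' in the JOIN's ON clause instead of WHERE

Corrected query:
SELECT p.name, c.amount FROM customers p LEFT JOIN purchases c ON c.customer_id = p.id AND c.amount > 1129.46

Result:
name  | amount 
------+--------
Eve   | NULL   
Frank | 1229.52
Carol | NULL   
Grace | 1682.53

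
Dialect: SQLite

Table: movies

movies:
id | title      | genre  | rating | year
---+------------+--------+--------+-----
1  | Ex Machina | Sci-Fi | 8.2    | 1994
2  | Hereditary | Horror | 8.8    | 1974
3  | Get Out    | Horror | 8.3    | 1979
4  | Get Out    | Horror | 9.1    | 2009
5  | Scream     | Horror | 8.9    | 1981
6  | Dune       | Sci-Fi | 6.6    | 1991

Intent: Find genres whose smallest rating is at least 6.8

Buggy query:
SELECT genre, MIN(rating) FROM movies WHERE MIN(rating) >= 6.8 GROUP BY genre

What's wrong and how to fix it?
Bug: Aggregates like MIN are computed per group after WHERE runs

Fix: Use HAVING for the per-group MIN condition

Corrected query:
SELECT genre, MIN(rating) FROM movies GROUP BY genre HAVING MIN(rating) >= 6.8

Result:
genre  | MIN(rating)
-------+------------
Horror | 8.3        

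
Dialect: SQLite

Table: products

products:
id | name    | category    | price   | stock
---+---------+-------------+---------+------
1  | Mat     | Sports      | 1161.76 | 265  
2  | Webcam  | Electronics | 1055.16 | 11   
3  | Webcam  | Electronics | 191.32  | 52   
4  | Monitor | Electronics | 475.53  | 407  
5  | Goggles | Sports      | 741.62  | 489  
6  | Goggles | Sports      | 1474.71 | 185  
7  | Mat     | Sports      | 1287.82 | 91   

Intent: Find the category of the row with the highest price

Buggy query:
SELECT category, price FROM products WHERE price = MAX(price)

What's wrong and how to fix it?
Bug: WHERE is evaluated per row; an aggregate over the whole table isn't defined there

Fix: Use a subquery: WHERE price = (SELECT MAX(price) FROM products)

Corrected query:
SELECT category, price FROM products WHERE price = (SELECT MAX(price) FROM products)

Result:
category | price  
---------+--------
Sports   | 1474.71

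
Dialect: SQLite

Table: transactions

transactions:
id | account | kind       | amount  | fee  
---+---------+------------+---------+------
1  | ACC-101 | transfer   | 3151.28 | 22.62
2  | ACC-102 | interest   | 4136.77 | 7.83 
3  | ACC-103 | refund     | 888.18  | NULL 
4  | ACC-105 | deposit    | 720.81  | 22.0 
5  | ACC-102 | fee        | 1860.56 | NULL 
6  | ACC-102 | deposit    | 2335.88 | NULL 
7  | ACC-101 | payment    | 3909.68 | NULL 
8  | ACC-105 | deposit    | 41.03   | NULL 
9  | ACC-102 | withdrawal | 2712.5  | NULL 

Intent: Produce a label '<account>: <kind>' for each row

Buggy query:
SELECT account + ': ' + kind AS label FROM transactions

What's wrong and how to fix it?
Bug: SQLite uses || for string concatenation; + coerces text to numbers (yielding 0)

Fix: Use the || operator for string concatenation

Corrected query:
SELECT account || ': ' || kind AS label FROM transactions

Result:
label              
-------------------
ACC-101: transfer  
ACC-102: interest  
ACC-103: refund    
ACC-105: deposit   
ACC-102: fee       
ACC-102: deposit   
ACC-101: payment   
ACC-105: deposit   
ACC-102: withdrawal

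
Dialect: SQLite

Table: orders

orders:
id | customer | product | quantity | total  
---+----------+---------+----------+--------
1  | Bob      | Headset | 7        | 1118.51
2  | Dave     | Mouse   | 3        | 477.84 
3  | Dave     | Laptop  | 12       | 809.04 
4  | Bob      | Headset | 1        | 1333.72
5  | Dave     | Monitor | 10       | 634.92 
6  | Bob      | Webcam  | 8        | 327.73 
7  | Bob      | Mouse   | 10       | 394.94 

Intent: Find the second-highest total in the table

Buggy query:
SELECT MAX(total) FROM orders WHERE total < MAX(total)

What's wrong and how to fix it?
Bug: The inner MAX is an aggregate inside WHERE, which is not allowed

Fix: Compute the overall MAX in a subquery, then take MAX of rows below it

Corrected query:
SELECT MAX(total) FROM orders WHERE total < (SELECT MAX(total) FROM orders)

Result:
MAX(total)
----------
1118.51   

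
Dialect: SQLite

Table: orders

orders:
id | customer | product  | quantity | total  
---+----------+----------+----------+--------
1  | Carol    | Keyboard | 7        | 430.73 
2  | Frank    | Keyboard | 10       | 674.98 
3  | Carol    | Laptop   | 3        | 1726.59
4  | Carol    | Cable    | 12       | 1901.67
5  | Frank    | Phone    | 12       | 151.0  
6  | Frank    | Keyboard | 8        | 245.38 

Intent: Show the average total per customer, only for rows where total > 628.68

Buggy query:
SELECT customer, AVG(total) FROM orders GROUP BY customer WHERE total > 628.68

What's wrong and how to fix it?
Bug: WHERE cannot follow GROUP BY

Fix: Place WHERE between FROM and GROUP BY

Corrected query:
SELECT customer, AVG(total) FROM orders WHERE total > 628.68 GROUP BY customer

Result:
customer | AVG(total)
---------+-----------
Carol    | 1814.13   
Frank    | 674.98    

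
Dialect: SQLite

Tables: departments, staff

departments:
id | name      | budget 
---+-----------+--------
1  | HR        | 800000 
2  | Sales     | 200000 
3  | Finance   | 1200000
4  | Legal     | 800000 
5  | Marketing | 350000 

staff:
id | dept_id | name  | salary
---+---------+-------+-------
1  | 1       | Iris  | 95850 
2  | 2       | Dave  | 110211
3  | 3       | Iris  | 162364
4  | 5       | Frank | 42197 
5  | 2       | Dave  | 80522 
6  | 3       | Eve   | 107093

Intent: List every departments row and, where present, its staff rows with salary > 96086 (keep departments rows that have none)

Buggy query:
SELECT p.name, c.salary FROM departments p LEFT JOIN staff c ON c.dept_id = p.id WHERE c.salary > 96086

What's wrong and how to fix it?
Bug: A WHERE condition on the right-hand table after LEFT JOIN drops unmatched parents

Fix: Move the right-table condition into the ON clause so unmatched parents are kept

Corrected query:
SELECT p.name, c.salary FROM departments p LEFT JOIN staff c ON c.dept_id = p.id AND c.salary > 96086

Result:
name      | salary
----------+-------
HR        | NULL  
Sales     | 110211
Finance   | 107093
Finance   | 162364
Legal     | NULL  
Marketing | NULL  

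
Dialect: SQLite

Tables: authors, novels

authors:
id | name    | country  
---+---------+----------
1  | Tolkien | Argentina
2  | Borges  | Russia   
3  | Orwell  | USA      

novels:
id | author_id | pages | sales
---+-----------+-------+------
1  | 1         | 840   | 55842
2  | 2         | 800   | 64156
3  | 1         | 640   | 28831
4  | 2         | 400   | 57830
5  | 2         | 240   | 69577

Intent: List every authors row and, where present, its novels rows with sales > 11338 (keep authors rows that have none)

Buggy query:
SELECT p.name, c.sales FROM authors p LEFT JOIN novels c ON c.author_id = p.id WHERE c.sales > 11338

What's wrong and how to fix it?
Bug: A WHERE condition on the right-hand table after LEFT JOIN drops unmatched parents

Fix: Put 'c.sales > 11338' in the JOIN's ON clause instead of WHERE

Corrected query:
SELECT p.name, c.sales FROM authors p LEFT JOIN novels c ON c.author_id = p.id AND c.sales > 11338

Result:
name    | sales
--------+------
Tolkien | 28831
Tolkien | 55842
Borges  | 57830
Borges  | 64156
Borges  | 69577
Orwell  | NULL 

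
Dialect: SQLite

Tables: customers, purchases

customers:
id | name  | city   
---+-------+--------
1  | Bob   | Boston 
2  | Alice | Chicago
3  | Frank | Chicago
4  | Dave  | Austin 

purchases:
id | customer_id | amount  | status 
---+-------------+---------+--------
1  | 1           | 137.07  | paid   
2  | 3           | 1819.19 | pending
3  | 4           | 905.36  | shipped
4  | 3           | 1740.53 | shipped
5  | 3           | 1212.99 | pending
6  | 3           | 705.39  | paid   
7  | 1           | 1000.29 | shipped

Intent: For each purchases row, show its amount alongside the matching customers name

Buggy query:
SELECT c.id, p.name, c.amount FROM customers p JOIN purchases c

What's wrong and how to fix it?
Bug: JOIN with no ON clause produces a cartesian product; every purchases row pairs with every customers row

Fix: Add ON c.customer_id = p.id to the JOIN

Corrected query:
SELECT c.id, p.name, c.amount FROM customers p JOIN purchases c ON c.customer_id = p.id

Result:
id | name  | amount 
---+-------+--------
1  | Bob   | 137.07 
2  | Frank | 1819.19
3  | Dave  | 905.36 
4  | Frank | 1740.53
5  | Frank | 1212.99
6  | Frank | 705.39 
7  | Bob   | 1000.29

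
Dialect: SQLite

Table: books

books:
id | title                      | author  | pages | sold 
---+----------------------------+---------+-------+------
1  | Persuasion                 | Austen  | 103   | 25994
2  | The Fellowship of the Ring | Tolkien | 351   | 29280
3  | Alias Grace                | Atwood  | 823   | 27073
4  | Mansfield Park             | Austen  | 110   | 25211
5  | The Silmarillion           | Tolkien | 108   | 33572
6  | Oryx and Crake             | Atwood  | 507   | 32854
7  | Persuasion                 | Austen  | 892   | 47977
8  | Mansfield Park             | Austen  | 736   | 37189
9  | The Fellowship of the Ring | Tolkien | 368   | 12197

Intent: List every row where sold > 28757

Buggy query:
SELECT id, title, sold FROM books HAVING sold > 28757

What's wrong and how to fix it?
Bug: HAVING filters the output of aggregation, but this query has no GROUP BY and no aggregate functions, so SQLite rejects it (HAVING clause on a non-aggregate query); the condition here is per row

Fix: Use WHERE for row-level filtering

Corrected query:
SELECT id, title, sold FROM books WHERE sold > 28757

Result:
id | title                      | sold 
---+----------------------------+------
2  | The Fellowship of the Ring | 29280
5  | The Silmarillion           | 33572
6  | Oryx and Crake             | 32854
7  | Persuasion                 | 47977
8  | Mansfield Park             | 37189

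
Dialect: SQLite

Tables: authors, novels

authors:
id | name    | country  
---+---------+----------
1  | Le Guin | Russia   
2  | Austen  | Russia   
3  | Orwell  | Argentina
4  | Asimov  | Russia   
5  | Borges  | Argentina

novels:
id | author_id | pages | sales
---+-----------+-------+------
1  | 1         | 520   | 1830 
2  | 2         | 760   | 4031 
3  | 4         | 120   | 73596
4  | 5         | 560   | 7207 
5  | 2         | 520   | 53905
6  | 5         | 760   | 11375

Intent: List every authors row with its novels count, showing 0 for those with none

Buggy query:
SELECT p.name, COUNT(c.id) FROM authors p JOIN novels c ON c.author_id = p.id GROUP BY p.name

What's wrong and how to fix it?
Bug: INNER JOIN drops authors rows that have no matching novels rows

Fix: Switch to LEFT JOIN to retain unmatched parent rows

Corrected query:
SELECT p.name, COUNT(c.id) FROM authors p LEFT JOIN novels c ON c.author_id = p.id GROUP BY p.name

Result:
name    | COUNT(c.id)
--------+------------
Asimov  | 1          
Austen  | 2          
Borges  | 2          
Le Guin | 1          
Orwell  | 0          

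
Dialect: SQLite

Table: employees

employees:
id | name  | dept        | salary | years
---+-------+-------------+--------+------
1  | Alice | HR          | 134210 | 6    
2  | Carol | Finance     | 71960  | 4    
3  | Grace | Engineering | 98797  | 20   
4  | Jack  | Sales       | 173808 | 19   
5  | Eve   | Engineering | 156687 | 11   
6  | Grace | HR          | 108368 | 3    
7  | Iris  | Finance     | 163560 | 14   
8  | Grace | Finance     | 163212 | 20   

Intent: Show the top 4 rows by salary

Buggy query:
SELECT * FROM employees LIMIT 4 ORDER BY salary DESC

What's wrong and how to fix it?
Bug: LIMIT must come after ORDER BY

Fix: Sort with ORDER BY, then apply LIMIT

Corrected query:
SELECT * FROM employees ORDER BY salary DESC LIMIT 4

Result:
id | name  | dept        | salary | years
---+-------+-------------+--------+------
4  | Jack  | Sales       | 173808 | 19   
7  | Iris  | Finance     | 163560 | 14   
8  | Grace | Finance     | 163212 | 20   
5  | Eve   | Engineering | 156687 | 11   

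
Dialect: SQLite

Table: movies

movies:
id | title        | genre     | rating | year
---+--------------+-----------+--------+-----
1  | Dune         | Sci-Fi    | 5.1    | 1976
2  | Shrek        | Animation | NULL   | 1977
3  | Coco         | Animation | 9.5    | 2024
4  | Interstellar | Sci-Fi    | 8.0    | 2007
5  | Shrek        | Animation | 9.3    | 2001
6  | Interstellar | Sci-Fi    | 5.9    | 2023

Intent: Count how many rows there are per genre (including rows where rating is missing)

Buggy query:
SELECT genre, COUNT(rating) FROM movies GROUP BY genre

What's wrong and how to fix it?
Bug: COUNT(rating) skips NULLs, so groups with missing rating are undercounted

Fix: Use COUNT(*) to count all rows regardless of NULL

Corrected query:
SELECT genre, COUNT(*) FROM movies GROUP BY genre

Result:
genre     | COUNT(*)
----------+---------
Animation | 3       
Sci-Fi    | 3       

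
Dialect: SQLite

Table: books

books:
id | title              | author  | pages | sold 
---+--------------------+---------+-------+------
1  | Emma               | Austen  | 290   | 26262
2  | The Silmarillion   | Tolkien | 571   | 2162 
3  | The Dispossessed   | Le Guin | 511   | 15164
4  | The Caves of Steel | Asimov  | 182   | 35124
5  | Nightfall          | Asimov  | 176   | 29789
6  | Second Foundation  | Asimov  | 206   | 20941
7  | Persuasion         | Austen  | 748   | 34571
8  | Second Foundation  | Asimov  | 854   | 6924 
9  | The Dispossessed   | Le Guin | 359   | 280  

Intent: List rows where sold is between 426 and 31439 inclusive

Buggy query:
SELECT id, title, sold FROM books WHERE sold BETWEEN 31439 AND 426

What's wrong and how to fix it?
Bug: BETWEEN expects the lower bound first; with 31439 AND 426 the range is empty

Fix: Write BETWEEN 426 AND 31439

Corrected query:
SELECT id, title, sold FROM books WHERE sold BETWEEN 426 AND 31439

Result:
id | title             | sold 
---+-------------------+------
1  | Emma              | 26262
2  | The Silmarillion  | 2162 
3  | The Dispossessed  | 15164
5  | Nightfall         | 29789
6  | Second Foundation | 20941
8  | Second Foundation | 6924 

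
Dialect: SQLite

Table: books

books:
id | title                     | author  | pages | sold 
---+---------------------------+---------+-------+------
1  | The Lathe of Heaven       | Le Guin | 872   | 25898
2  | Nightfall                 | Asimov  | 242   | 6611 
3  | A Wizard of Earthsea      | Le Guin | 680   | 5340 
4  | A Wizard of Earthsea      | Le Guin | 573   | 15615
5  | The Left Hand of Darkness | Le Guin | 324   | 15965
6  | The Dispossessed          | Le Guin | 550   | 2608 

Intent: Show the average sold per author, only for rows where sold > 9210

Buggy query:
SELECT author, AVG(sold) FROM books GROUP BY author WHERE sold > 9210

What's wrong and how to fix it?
Bug: WHERE cannot follow GROUP BY

Fix: Place WHERE between FROM and GROUP BY

Corrected query:
SELECT author, AVG(sold) FROM books WHERE sold > 9210 GROUP BY author

Result:
author  | AVG(sold)   
--------+-------------
Le Guin | 19159.333333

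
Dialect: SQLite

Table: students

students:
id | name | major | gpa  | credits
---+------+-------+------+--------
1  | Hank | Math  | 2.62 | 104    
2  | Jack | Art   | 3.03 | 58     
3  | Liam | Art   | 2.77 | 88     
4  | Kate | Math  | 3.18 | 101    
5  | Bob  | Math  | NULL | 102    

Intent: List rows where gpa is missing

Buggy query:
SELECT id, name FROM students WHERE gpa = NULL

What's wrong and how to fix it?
Bug: Comparing to NULL with '=' never matches; NULL = NULL is unknown, not true

Fix: Use IS NULL to test for NULL

Corrected query:
SELECT id, name FROM students WHERE gpa IS NULL

Result:
id | name
---+-----
5  | Bob 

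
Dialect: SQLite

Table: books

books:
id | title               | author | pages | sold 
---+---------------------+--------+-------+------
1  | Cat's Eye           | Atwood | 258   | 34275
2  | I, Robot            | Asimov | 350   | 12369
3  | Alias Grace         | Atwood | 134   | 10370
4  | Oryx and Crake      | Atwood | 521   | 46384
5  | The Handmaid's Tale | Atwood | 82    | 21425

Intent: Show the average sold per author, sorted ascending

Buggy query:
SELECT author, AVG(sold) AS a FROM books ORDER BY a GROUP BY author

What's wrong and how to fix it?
Bug: ORDER BY appears before GROUP BY; SQL clause order requires GROUP BY first

Fix: Move ORDER BY to the end, after GROUP BY

Corrected query:
SELECT author, AVG(sold) AS a FROM books GROUP BY author ORDER BY a

Result:
author | a      
-------+--------
Asimov | 12369  
Atwood | 28113.5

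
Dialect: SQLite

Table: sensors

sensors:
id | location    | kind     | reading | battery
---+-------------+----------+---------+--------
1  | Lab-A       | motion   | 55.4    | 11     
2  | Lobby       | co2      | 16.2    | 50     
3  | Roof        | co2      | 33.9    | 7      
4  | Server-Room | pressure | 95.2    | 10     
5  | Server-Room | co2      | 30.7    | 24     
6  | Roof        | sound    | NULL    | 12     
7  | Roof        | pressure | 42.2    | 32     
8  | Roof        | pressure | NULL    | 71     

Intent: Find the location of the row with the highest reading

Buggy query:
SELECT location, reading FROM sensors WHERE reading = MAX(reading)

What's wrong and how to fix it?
Bug: MAX(reading) is an aggregate and cannot be used directly in WHERE

Fix: Use a subquery: WHERE reading = (SELECT MAX(reading) FROM sensors)

Corrected query:
SELECT location, reading FROM sensors WHERE reading = (SELECT MAX(reading) FROM sensors)

Result:
location    | reading
------------+--------
Server-Room | 95.2   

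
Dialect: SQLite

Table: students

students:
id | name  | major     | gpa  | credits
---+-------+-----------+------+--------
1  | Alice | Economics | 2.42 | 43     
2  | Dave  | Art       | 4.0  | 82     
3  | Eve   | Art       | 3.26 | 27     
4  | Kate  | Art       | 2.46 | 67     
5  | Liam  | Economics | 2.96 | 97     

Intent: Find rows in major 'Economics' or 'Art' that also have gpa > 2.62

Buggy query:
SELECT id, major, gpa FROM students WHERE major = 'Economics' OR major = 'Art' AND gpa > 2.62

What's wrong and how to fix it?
Bug: AND binds tighter than OR, so this parses as major = 'Economics' OR (major = 'Art' AND gpa > 2.62)

Fix: Add parentheses around the OR so the AND applies to both alternatives

Corrected query:
SELECT id, major, gpa FROM students WHERE (major = 'Economics' OR major = 'Art') AND gpa > 2.62

Result:
id | major     | gpa 
---+-----------+-----
2  | Art       | 4   
3  | Art       | 3.26
5  | Economics | 2.96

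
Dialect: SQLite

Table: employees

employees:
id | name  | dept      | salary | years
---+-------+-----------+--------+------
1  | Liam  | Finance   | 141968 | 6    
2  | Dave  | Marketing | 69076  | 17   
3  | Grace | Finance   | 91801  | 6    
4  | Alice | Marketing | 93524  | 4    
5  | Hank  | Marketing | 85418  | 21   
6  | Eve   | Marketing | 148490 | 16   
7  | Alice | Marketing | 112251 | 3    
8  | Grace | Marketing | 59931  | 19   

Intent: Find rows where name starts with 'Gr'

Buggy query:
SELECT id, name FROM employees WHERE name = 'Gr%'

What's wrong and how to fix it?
Bug: Wildcards only work with LIKE; '=' treats '%' as a literal character

Fix: Replace '=' with LIKE so 'Gr%' is treated as a pattern

Corrected query:
SELECT id, name FROM employees WHERE name LIKE 'Gr%'

Result:
id | name 
---+------
3  | Grace
8  | Grace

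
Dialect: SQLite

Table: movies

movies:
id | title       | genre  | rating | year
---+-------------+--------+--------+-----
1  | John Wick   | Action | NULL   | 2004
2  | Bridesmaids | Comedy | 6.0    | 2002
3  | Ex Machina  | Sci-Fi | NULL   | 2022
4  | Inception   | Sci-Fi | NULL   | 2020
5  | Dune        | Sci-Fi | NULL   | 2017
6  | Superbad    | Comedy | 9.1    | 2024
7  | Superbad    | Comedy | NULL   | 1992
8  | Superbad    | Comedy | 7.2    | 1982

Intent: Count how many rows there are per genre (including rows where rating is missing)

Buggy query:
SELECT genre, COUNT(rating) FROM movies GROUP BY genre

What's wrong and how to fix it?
Bug: COUNT(column) counts non-NULL values only; rows with NULL rating aren't counted

Fix: Replace COUNT(rating) with COUNT(*)

Corrected query:
SELECT genre, COUNT(*) FROM movies GROUP BY genre

Result:
genre  | COUNT(*)
-------+---------
Action | 1       
Comedy | 4       
Sci-Fi | 3       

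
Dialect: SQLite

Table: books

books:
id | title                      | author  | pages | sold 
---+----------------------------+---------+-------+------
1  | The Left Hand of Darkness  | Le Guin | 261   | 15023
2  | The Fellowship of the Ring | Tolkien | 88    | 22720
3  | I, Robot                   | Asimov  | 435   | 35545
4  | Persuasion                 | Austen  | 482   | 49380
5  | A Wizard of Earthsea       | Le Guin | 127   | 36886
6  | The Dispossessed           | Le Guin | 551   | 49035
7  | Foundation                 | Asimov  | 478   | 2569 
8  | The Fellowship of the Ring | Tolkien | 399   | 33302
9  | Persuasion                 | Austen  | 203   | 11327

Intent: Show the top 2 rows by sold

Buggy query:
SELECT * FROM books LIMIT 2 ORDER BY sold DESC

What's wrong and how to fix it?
Bug: ORDER BY cannot follow LIMIT; LIMIT is the final clause

Fix: Sort with ORDER BY, then apply LIMIT

Corrected query:
SELECT * FROM books ORDER BY sold DESC LIMIT 2

Result:
id | title            | author  | pages | sold 
---+------------------+---------+-------+------
4  | Persuasion       | Austen  | 482   | 49380
6  | The Dispossessed | Le Guin | 551   | 49035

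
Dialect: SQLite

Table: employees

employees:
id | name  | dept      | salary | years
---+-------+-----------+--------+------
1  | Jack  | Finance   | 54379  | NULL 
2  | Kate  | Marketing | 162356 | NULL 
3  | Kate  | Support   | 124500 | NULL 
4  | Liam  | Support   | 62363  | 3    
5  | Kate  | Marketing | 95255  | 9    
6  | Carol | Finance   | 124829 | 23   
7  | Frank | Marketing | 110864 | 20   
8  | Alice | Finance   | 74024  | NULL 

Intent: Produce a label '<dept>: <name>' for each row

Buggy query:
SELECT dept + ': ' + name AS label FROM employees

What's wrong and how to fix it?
Bug: SQLite uses || for string concatenation; + coerces text to numbers (yielding 0)

Fix: Replace + with || to concatenate text

Corrected query:
SELECT dept || ': ' || name AS label FROM employees

Result:
label           
----------------
Finance: Jack   
Marketing: Kate 
Support: Kate   
Support: Liam   
Marketing: Kate 
Finance: Carol  
Marketing: Frank
Finance: Alice  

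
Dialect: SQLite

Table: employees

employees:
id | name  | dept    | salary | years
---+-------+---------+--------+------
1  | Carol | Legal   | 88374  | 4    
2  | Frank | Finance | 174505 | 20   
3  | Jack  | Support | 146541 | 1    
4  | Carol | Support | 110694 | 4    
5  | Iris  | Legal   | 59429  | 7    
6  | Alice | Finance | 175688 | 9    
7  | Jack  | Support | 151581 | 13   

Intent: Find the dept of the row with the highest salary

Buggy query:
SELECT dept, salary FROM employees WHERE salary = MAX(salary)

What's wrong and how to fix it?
Bug: WHERE is evaluated per row; an aggregate over the whole table isn't defined there

Fix: Use a subquery: WHERE salary = (SELECT MAX(salary) FROM employees)

Corrected query:
SELECT dept, salary FROM employees WHERE salary = (SELECT MAX(salary) FROM employees)

Result:
dept    | salary
--------+-------
Finance | 175688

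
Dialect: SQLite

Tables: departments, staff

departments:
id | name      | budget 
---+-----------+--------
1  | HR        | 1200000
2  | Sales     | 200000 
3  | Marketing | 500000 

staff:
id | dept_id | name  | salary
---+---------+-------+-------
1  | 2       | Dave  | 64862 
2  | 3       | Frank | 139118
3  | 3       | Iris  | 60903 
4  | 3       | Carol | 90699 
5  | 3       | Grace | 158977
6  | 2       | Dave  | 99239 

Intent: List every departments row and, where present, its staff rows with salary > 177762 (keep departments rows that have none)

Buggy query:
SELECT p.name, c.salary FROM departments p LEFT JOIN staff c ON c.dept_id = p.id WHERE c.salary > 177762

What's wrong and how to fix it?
Bug: A WHERE condition on the right-hand table after LEFT JOIN drops unmatched parents

Fix: Move the right-table condition into the ON clause so unmatched parents are kept

Corrected query:
SELECT p.name, c.salary FROM departments p LEFT JOIN staff c ON c.dept_id = p.id AND c.salary > 177762

Result:
name      | salary
----------+-------
HR        | NULL  
Sales     | NULL  
Marketing | NULL  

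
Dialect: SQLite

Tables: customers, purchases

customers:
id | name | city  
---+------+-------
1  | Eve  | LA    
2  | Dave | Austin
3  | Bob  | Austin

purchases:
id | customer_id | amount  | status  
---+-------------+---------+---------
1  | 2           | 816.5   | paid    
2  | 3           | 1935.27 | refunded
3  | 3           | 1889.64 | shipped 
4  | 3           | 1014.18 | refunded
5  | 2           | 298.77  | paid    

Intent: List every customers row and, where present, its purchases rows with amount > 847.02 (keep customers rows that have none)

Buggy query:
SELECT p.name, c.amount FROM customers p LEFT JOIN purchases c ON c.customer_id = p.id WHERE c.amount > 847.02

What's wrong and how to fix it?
Bug: Filtering c.amount in WHERE discards the NULL rows produced by LEFT JOIN, turning it into an inner join

Fix: Put 'c.amount > 847.02' in the JOIN's ON clause instead of WHERE

Corrected query:
SELECT p.name, c.amount FROM customers p LEFT JOIN purchases c ON c.customer_id = p.id AND c.amount > 847.02

Result:
name | amount 
-----+--------
Eve  | NULL   
Dave | NULL   
Bob  | 1014.18
Bob  | 1889.64
Bob  | 1935.27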